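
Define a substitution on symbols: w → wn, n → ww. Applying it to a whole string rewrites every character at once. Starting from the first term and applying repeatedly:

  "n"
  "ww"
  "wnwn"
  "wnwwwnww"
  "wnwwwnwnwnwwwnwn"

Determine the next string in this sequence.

wnwwwnwnwnwwwnwwwnwwwnwnwnwwwnww

φ(wnwwwnwnwnwwwnwn) expands symbol-by-symbol to wn ww wn wn wn ww wn ww wn ww wn wn wn ww wn ww; joining the 16 pieces gives the next term.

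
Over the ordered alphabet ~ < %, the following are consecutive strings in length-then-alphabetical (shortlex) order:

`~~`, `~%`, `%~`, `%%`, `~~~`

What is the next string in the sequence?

~~%

Treat ~~~ as a base-2 numeral over the given alphabet and add one, carrying through any trailing %'s.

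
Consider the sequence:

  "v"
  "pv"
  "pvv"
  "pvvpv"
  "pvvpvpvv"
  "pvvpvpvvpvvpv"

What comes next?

From term 3 onward, concatenate the last term with the second-to-last: pv·v = pvv, pvv·pv = pvvpv, …
So term 7 is pvvpvpvvpvvpv·pvvpvpvv.

pvvpvpvvpvvpvpvvpvpvv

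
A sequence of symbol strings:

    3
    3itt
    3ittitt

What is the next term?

3ittittitt

Each term is the previous one with itt appended.
So the next term is 3ittitt·itt.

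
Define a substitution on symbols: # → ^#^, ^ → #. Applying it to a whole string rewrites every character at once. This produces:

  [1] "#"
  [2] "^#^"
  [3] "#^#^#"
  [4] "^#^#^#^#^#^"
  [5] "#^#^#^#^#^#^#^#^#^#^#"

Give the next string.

Rewriting the 21 symbols of #^#^#^#^#^#^#^#^#^#^# one by one yields ^#^ # ^#^ # ^#^ # ^#^ # ^#^ # ^#^ # ^#^ # ^#^ # ^#^ # ^#^ # ^#^; concatenated:

^#^#^#^#^#^#^#^#^#^#^#^#^#^#^#^#^#^#^#^#^#^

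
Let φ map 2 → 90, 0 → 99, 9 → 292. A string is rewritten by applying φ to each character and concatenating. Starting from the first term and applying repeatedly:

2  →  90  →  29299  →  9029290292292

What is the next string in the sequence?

Applying the rule to each of the 13 symbols of 9029290292292 gives the pieces 292 99 90 292 90 292 99 90 292 90 90 292 90, which concatenate to the answer.

2929990292902929990292909029290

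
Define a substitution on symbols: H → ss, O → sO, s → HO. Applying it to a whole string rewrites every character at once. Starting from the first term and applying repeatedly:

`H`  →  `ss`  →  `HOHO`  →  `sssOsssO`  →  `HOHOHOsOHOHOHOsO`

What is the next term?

sssOsssOsssOHOsOsssOsssOsssOHOsO

Replace each of the 16 characters of HOHOHOsOHOHOHOsO in place — ss sO ss sO ss sO HO sO ss sO ss sO ss sO HO sO — and concatenate.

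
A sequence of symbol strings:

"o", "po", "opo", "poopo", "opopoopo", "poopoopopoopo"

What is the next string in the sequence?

opopoopopoopoopopoopo

From term 3 onward, concatenate the second-to-last term with the last: o·po = opo, po·opo = poopo, …
Continuing: opopoopo · poopoopopoopo gives term 7.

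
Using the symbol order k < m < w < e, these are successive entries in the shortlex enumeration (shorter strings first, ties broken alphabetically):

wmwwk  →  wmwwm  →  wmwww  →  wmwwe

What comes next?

wmwek

The successor of wmwwe increments the rightmost position that isn't already e and resets every position after it to k.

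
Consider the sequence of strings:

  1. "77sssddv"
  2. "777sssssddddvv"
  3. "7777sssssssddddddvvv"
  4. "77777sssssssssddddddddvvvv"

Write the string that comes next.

The n-th term is n+1 7's then 2n+1 s's then 2n d's then n v's (n = 1, 2, …).
At n = 5 the blocks have lengths 6, 11, 10, 5.

777777sssssssssssddddddddddvvvvv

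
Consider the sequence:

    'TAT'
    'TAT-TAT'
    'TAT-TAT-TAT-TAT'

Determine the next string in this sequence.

TAT-TAT-TAT-TAT-TAT-TAT-TAT-TAT

s(k+1) = s(k)·-·s(k) — each term doubles the last with '-' between the halves.
So the next term is two copies of TAT-TAT-TAT-TAT with '-' between the halves.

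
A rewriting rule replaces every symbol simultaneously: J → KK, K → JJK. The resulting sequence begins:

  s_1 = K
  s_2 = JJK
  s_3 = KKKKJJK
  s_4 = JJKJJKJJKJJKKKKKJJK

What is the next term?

φ(JJKJJKJJKJJKKKKKJJK) expands symbol-by-symbol to KK KK JJK KK KK JJK KK KK JJK KK KK JJK JJK JJK JJK JJK KK KK JJK; joining the 19 pieces gives the next term.

KKKKJJKKKKKJJKKKKKJJKKKKKJJKJJKJJKJJKJJKKKKKJJK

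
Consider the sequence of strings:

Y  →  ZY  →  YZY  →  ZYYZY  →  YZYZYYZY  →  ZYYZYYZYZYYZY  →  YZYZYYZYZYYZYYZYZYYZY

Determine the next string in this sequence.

ZYYZYYZYZYYZYYZYZYYZYZYYZYYZYZYYZY

This is a Fibonacci-style word recurrence s(k) = s(k−2)·s(k−1): e.g. Y·ZY = YZY.
So term 8 is ZYYZYYZYZYYZY·YZYZYYZYZYYZYYZYZYYZY.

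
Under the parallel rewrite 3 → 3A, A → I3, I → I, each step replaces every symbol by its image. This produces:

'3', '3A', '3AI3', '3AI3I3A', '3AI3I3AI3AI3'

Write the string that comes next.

3AI3I3AI3AI3I3AI3I3A

Expanding 3AI3I3AI3AI3: 3→3A, A→I3, I→I, 3→3A, I→I, 3→3A, A→I3, I→I, 3→3A, A→I3, I→I, 3→3A. Concatenated: 3A I3 I 3A I 3A I3 I 3A I3 I 3A.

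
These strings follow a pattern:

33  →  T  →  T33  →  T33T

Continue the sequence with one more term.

From term 3 onward, concatenate the last term with the second-to-last: T·33 = T33, T33·T = T33T, …
So term 5 is T33T·T33.

T33TT33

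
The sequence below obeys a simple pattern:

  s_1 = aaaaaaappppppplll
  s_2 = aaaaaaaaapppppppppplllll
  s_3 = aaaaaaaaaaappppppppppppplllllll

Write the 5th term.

aaaaaaaaaaaaaaappppppppppppppppppplllllllllll

Reading off run lengths: a runs 7, 9, 11; p runs 7, 10, 13; l runs 3, 5, 7 — each is linear in n, where the shown terms are n = 2, 3, 4.
For term 5, n = 6, so the run lengths are 15, 19, 11.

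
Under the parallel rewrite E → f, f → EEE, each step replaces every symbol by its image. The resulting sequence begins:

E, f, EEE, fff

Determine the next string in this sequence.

Apply φ to fff symbol by symbol: f→EEE, f→EEE, f→EEE; joined: EEE EEE EEE.

EEEEEEEEE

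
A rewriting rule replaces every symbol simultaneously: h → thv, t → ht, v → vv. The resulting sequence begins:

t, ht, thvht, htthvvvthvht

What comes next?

Expanding htthvvvthvht: h→thv, t→ht, t→ht, h→thv, v→vv, v→vv, v→vv, t→ht, h→thv, v→vv, h→thv, t→ht. Concatenated: thv ht ht thv vv vv vv ht thv vv thv ht.

thvhthtthvvvvvvvhtthvvvthvht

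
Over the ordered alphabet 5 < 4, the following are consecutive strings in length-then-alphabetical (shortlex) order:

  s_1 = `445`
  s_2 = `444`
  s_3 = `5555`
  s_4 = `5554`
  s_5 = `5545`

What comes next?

The successor of 5545 increments the rightmost position that isn't already 4 and resets every position after it to 5.

5544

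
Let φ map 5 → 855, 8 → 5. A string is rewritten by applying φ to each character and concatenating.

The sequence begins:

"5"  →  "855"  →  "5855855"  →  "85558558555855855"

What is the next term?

Applying the rule to each of the 17 symbols of 85558558555855855 gives the pieces 5 855 855 855 5 855 855 5 855 855 855 5 855 855 5 855 855, which concatenate to the answer.

58558558555855855585585585558558555855855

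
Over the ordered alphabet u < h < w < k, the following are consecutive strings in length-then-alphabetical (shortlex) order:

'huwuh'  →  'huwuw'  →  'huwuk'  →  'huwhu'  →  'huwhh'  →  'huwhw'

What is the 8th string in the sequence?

Continuing the enumeration 2 steps past huwhw: huwhw → huwhk → (answer).

huwwu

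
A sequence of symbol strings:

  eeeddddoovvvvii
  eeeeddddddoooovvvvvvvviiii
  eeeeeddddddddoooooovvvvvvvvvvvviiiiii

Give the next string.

Term n consists of n+2 e's, followed by 2n+2 d's, followed by 2n o's, followed by 4n v's, followed by 2n i's (n = 1, 2, …).
Setting n = 4 gives 6, 10, 8, 16, 8 characters in each block.

eeeeeeddddddddddoooooooovvvvvvvvvvvvvvvviiiiiiii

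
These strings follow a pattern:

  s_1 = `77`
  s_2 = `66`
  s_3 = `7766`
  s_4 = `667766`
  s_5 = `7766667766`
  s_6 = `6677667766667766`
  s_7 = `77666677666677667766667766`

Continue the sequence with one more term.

Each term (from the third on) is the two preceding terms concatenated in order: term 3 = 77·66 = 7766.
So term 8 is 6677667766667766·77666677666677667766667766.

667766776666776677666677666677667766667766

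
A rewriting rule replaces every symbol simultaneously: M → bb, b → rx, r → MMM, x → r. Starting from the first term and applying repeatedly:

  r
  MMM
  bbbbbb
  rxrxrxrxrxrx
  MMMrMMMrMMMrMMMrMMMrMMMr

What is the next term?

Rewriting the 24 symbols of MMMrMMMrMMMrMMMrMMMrMMMr one by one yields bb bb bb MMM bb bb bb MMM bb bb bb MMM bb bb bb MMM bb bb bb MMM bb bb bb MMM; concatenated:

bbbbbbMMMbbbbbbMMMbbbbbbMMMbbbbbbMMMbbbbbbMMMbbbbbbMMM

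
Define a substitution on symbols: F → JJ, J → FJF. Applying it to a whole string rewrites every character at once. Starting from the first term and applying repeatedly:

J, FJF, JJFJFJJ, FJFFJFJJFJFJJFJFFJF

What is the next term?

Applying the rule to each of the 19 symbols of FJFFJFJJFJFJJFJFFJF gives the pieces JJ FJF JJ JJ FJF JJ FJF FJF JJ FJF JJ FJF FJF JJ FJF JJ JJ FJF JJ, which concatenate to the answer.

JJFJFJJJJFJFJJFJFFJFJJFJFJJFJFFJFJJFJFJJJJFJFJJ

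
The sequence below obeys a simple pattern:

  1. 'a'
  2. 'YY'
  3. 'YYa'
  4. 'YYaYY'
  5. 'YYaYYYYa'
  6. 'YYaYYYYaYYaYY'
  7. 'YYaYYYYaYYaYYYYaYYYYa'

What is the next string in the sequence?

YYaYYYYaYYaYYYYaYYYYaYYaYYYYaYYaYY

From term 3 onward, concatenate the last term with the second-to-last: YY·a = YYa, YYa·YY = YYaYY, …
The next term joins YYaYYYYaYYaYYYYaYYYYa and YYaYYYYaYYaYY.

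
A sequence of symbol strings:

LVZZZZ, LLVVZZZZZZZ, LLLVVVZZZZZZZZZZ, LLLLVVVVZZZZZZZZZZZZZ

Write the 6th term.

LLLLLLVVVVVVZZZZZZZZZZZZZZZZZZZ

Reading off run lengths: L runs 1, 2, 3, 4; V runs 1, 2, 3, 4; Z runs 4, 7, 10, 13 — each is linear in n (n = 1, 2, …).
For term 6, n = 6, so the run lengths are 6, 6, 19.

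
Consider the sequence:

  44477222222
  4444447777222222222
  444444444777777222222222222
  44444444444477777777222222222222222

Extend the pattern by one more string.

4444444444444447777777777222222222222222222

Reading off run lengths: 4 runs 3, 6, 9, 12; 7 runs 2, 4, 6, 8; 2 runs 6, 9, 12, 15 — each is linear in n (n = 1, 2, …).
For the next term, n = 5, so the run lengths are 15, 10, 18.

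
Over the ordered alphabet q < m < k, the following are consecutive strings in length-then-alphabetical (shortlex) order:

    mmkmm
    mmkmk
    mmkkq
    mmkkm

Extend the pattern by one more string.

mmkkk

The successor of mmkkm increments the rightmost position that isn't already k and resets every position after it to q.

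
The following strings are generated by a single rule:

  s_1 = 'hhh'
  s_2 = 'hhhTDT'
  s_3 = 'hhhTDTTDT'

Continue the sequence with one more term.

The strings grow by a fixed suffix TDT each time.
Applying this once more to hhhTDTTDT:

hhhTDTTDTTDT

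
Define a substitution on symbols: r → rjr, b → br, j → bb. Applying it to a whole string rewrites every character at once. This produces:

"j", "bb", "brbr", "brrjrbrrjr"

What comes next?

brrjrrjrbbrjrbrrjrrjrbbrjr

Expanding brrjrbrrjr: b→br, r→rjr, r→rjr, j→bb, r→rjr, b→br, r→rjr, r→rjr, j→bb, r→rjr. Concatenated: br rjr rjr bb rjr br rjr rjr bb rjr.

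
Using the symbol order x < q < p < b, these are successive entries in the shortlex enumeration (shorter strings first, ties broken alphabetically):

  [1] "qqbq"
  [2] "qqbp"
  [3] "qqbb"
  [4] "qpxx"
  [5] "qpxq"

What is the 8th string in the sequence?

qpqx

Advancing 3 positions from qpxq through qpxq → qpxp → qpxb reaches term 8.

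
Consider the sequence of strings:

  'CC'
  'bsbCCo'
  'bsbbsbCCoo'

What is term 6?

Every step adds bsb to the front and o to the end of the previous string.
From bsbbsbCCoo, 3 further steps: bsbbsbCCoo → bsbbsbbsbCCooo → bsbbsbbsbbsbCCoooo → (answer).

bsbbsbbsbbsbbsbCCooooo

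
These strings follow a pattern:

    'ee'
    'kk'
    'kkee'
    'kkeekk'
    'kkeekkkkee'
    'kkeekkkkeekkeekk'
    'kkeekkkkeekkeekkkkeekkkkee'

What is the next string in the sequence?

kkeekkkkeekkeekkkkeekkkkeekkeekkkkeekkeekk

Each term (from the third on) is the previous term followed by the one before it: term 3 = kk·ee = kkee.
The next term joins kkeekkkkeekkeekkkkeekkkkee and kkeekkkkeekkeekk.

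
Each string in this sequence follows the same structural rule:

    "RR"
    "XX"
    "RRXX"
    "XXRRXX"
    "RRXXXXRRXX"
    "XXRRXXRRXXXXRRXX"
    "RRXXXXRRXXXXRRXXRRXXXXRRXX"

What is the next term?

Each term (from the third on) is the two preceding terms concatenated in order: term 3 = RR·XX = RRXX.
So term 8 is XXRRXXRRXXXXRRXX·RRXXXXRRXXXXRRXXRRXXXXRRXX.

XXRRXXRRXXXXRRXXRRXXXXRRXXXXRRXXRRXXXXRRXX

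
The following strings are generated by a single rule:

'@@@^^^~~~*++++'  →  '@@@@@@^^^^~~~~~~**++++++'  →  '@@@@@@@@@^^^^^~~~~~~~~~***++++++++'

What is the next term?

The n-th term is 3n @'s then n+2 ^'s then 3n ~'s then n *'s then 2n+2 +'s (n = 1, 2, …).
For the next term, n = 4, so the run lengths are 12, 6, 12, 4, 10.

@@@@@@@@@@@@^^^^^^~~~~~~~~~~~~****++++++++++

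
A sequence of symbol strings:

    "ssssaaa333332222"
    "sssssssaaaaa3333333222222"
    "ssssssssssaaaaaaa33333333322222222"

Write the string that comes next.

The n-th term is 3n-2 s's then 2n-1 a's then 2n+1 3's then 2n 2's, where the shown terms are n = 2, 3, 4.
For the next term, n = 5, so the run lengths are 13, 9, 11, 10.

sssssssssssssaaaaaaaaa333333333332222222222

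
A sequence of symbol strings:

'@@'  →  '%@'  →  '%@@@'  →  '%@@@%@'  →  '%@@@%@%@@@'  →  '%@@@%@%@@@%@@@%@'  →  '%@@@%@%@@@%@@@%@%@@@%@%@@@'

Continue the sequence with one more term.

Each term (from the third on) is the previous term followed by the one before it: term 3 = %@·@@ = %@@@.
The next term joins %@@@%@%@@@%@@@%@%@@@%@%@@@ and %@@@%@%@@@%@@@%@.

%@@@%@%@@@%@@@%@%@@@%@%@@@%@@@%@%@@@%@@@%@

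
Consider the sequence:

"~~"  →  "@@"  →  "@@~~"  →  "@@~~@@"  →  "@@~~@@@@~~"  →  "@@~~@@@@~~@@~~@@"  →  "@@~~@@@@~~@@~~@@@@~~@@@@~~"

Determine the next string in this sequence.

Each term (from the third on) is the previous term followed by the one before it: term 3 = @@·~~ = @@~~.
The next term joins @@~~@@@@~~@@~~@@@@~~@@@@~~ and @@~~@@@@~~@@~~@@.

@@~~@@@@~~@@~~@@@@~~@@@@~~@@~~@@@@~~@@~~@@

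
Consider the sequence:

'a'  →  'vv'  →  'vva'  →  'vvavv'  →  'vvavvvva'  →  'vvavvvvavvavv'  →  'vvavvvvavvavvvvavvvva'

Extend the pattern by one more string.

vvavvvvavvavvvvavvvvavvavvvvavvavv

Each term (from the third on) is the previous term followed by the one before it: term 3 = vv·a = vva.
The next term joins vvavvvvavvavvvvavvvva and vvavvvvavvavv.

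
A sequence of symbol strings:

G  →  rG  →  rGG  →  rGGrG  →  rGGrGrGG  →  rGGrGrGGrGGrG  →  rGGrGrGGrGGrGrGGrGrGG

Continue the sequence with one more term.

rGGrGrGGrGGrGrGGrGrGGrGGrGrGGrGGrG

From term 3 onward, concatenate the last term with the second-to-last: rG·G = rGG, rGG·rG = rGGrG, …
Continuing: rGGrGrGGrGGrGrGGrGrGG · rGGrGrGGrGGrG gives term 8.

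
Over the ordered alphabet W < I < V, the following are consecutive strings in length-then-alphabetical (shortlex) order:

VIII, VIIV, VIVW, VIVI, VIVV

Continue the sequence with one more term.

VVWW

Find the rightmost character of VIVV below V, bump it to the next letter, and reset everything to its right to W.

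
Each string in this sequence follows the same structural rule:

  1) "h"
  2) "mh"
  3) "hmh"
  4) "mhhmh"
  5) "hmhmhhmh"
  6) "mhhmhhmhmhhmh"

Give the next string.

hmhmhhmhmhhmhhmhmhhmh

Each term (from the third on) is the two preceding terms concatenated in order: term 3 = h·mh = hmh.
The next term joins hmhmhhmh and mhhmhhmhmhhmh.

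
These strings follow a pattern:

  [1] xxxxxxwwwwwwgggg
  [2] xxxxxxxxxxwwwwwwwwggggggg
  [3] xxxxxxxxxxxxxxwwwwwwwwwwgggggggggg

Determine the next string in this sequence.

Each string has the form x^{4n-2} w^{2n+2} g^{3n-2}, where the shown terms are n = 2, 3, 4.
For the next term, n = 5, so the run lengths are 18, 12, 13.

xxxxxxxxxxxxxxxxxxwwwwwwwwwwwwggggggggggggg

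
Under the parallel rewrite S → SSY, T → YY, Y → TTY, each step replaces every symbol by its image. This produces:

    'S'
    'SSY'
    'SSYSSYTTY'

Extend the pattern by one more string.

Expanding SSYSSYTTY: S→SSY, S→SSY, Y→TTY, S→SSY, S→SSY, Y→TTY, T→YY, T→YY, Y→TTY. Concatenated: SSY SSY TTY SSY SSY TTY YY YY TTY.

SSYSSYTTYSSYSSYTTYYYYYTTY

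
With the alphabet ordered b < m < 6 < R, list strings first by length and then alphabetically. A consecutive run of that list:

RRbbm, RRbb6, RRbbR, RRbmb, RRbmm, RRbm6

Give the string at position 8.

RRb6b

Stepping forward 2 times from RRbm6: RRbm6 → RRbmR, then the target.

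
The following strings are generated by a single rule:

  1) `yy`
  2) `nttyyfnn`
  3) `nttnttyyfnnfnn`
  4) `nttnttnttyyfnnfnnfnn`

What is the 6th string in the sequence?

nttnttnttnttnttyyfnnfnnfnnfnnfnn

Every step adds ntt to the front and fnn to the end of the previous string.
From nttnttnttyyfnnfnnfnn, 2 further steps: nttnttnttyyfnnfnnfnn → nttnttnttnttyyfnnfnnfnnfnn → (answer).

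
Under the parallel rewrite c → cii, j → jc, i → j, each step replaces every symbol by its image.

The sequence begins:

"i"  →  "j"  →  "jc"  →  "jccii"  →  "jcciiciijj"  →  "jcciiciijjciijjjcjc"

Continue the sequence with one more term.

Applying the rule to each of the 19 symbols of jcciiciijjciijjjcjc gives the pieces jc cii cii j j cii j j jc jc cii j j jc jc jc cii jc cii, which concatenate to the answer.

jcciiciijjciijjjcjcciijjjcjcjcciijccii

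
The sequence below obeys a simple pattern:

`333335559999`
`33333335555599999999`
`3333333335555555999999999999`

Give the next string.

Term n consists of 2n+3 3's, followed by 2n+1 5's, followed by 4n 9's (n = 1, 2, …).
At n = 4 the blocks have lengths 11, 9, 16.

333333333335555555559999999999999999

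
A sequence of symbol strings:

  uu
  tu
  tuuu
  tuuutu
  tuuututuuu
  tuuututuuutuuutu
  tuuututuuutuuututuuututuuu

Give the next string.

From term 3 onward, concatenate the last term with the second-to-last: tu·uu = tuuu, tuuu·tu = tuuutu, …
Continuing: tuuututuuutuuututuuututuuu · tuuututuuutuuutu gives term 8.

tuuututuuutuuututuuututuuutuuututuuutuuutu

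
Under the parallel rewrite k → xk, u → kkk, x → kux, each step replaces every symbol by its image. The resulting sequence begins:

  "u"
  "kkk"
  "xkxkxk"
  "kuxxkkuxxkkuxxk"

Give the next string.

Rewriting the 15 symbols of kuxxkkuxxkkuxxk one by one yields xk kkk kux kux xk xk kkk kux kux xk xk kkk kux kux xk; concatenated:

xkkkkkuxkuxxkxkkkkkuxkuxxkxkkkkkuxkuxxk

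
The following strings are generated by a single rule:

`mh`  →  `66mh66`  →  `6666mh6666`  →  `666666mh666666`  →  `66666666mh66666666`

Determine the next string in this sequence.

6666666666mh6666666666

s(k+1) = 66·s(k)·66, so each term gains 66 as a prefix and 66 as a suffix.
So the next term is 66·66666666mh66666666·66.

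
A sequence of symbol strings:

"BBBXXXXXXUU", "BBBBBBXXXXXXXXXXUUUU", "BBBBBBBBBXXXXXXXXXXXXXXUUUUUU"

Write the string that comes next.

The n-th term is 3n B's then 4n+2 X's then 2n U's (n = 1, 2, …).
At n = 4 the blocks have lengths 12, 18, 8.

BBBBBBBBBBBBXXXXXXXXXXXXXXXXXXUUUUUUUU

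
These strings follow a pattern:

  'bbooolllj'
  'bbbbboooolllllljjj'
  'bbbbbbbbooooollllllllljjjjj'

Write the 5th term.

Each string has the form b^{3n-1} o^{n+2} l^{3n} j^{2n-1} (n = 1, 2, …).
At n = 5 the blocks have lengths 14, 7, 15, 9.

bbbbbbbbbbbbbbooooooollllllllllllllljjjjjjjjj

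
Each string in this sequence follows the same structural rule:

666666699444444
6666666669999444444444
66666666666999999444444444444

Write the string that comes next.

Term n consists of 2n+3 6's, followed by 2n-2 9's, followed by 3n 4's, where the shown terms are n = 2, 3, 4.
Setting n = 5 gives 13, 8, 15 characters in each block.

666666666666699999999444444444444444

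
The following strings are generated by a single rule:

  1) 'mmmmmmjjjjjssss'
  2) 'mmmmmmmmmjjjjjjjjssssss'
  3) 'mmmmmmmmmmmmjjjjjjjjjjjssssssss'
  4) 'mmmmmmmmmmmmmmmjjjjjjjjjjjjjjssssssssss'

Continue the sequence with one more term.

mmmmmmmmmmmmmmmmmmjjjjjjjjjjjjjjjjjssssssssssss

The n-th term is 3n m's then 3n-1 j's then 2n s's, where the shown terms are n = 2, 3, 4, 5.
For the next term, n = 6, so the run lengths are 18, 17, 12.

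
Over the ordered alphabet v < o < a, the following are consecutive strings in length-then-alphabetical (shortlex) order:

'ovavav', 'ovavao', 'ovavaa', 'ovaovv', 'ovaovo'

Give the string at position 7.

Stepping forward 2 times from ovaovo: ovaovo → ovaova, then the target.

ovaoov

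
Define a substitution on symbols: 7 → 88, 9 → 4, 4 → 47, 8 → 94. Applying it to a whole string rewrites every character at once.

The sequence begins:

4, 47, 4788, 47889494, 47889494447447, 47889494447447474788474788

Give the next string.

Replace each of the 26 characters of 47889494447447474788474788 in place — 47 88 94 94 4 47 4 47 47 47 88 47 47 88 47 88 47 88 94 94 47 88 47 88 94 94 — and concatenate.

47889494447447474788474788478847889494478847889494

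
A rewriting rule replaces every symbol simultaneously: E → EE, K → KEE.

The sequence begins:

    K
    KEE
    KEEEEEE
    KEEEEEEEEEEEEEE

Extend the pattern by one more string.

KEEEEEEEEEEEEEEEEEEEEEEEEEEEEEE

φ(KEEEEEEEEEEEEEE) expands symbol-by-symbol to KEE EE EE EE EE EE EE EE EE EE EE EE EE EE EE; joining the 15 pieces gives the next term.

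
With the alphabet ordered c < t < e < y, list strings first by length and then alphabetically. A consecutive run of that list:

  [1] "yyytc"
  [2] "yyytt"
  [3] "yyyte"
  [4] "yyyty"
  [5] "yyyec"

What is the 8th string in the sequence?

Continuing the enumeration 3 steps past yyyec: yyyec → yyyet → yyyee → (answer).

yyyey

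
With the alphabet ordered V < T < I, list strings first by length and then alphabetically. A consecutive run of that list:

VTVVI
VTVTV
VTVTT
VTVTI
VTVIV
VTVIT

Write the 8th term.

Stepping forward 2 times from VTVIT: VTVIT → VTVII, then the target.

VTTVV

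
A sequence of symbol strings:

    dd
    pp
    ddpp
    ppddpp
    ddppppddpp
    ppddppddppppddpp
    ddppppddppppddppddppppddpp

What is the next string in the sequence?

ppddppddppppddppddppppddppppddppddppppddpp

From term 3 onward, concatenate the second-to-last term with the last: dd·pp = ddpp, pp·ddpp = ppddpp, …
Continuing: ppddppddppppddpp · ddppppddppppddppddppppddpp gives term 8.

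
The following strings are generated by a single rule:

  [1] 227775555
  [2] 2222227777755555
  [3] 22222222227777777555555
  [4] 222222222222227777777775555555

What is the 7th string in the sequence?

Each string has the form 2^{4n-2} 7^{2n+1} 5^{n+3} (n = 1, 2, …).
Setting n = 7 gives 26, 15, 10 characters in each block.

222222222222222222222222227777777777777775555555555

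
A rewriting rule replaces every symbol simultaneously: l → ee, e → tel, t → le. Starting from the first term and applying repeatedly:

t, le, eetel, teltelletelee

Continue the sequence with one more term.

φ(teltelletelee) expands symbol-by-symbol to le tel ee le tel ee ee tel le tel ee tel tel; joining the 13 pieces gives the next term.

leteleeleteleeeetelleteleeteltel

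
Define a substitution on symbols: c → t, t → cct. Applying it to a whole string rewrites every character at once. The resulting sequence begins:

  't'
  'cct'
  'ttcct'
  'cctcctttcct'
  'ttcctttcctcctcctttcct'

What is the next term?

cctcctttcctcctcctttcctttcctttcctcctcctttcct

φ(ttcctttcctcctcctttcct) expands symbol-by-symbol to cct cct t t cct cct cct t t cct t t cct t t cct cct cct t t cct; joining the 21 pieces gives the next term.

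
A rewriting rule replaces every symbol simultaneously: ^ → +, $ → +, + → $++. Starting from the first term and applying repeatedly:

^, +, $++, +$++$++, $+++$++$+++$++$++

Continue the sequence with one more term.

Rewriting the 17 symbols of $+++$++$+++$++$++ one by one yields + $++ $++ $++ + $++ $++ + $++ $++ $++ + $++ $++ + $++ $++; concatenated:

+$++$++$+++$++$+++$++$++$+++$++$+++$++$++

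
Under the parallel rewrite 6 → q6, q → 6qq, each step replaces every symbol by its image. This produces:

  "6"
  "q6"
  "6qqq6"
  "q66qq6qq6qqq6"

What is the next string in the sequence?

6qqq6q66qq6qqq66qq6qqq66qq6qq6qqq6

Replace each of the 13 characters of q66qq6qq6qqq6 in place — 6qq q6 q6 6qq 6qq q6 6qq 6qq q6 6qq 6qq 6qq q6 — and concatenate.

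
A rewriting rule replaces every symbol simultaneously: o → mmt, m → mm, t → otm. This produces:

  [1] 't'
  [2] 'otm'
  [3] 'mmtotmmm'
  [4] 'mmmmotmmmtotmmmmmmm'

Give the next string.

Applying the rule to each of the 19 symbols of mmmmotmmmtotmmmmmmm gives the pieces mm mm mm mm mmt otm mm mm mm otm mmt otm mm mm mm mm mm mm mm, which concatenate to the answer.

mmmmmmmmmmtotmmmmmmmotmmmtotmmmmmmmmmmmmmmm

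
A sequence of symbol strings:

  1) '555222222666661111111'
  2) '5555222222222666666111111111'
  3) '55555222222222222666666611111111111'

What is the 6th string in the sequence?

Reading off run lengths: 5 runs 3, 4, 5; 2 runs 6, 9, 12; 6 runs 5, 6, 7; 1 runs 7, 9, 11 — each is linear in n, where the shown terms are n = 2, 3, 4.
For term 6, n = 7, so the run lengths are 8, 21, 10, 17.

55555555222222222222222222222666666666611111111111111111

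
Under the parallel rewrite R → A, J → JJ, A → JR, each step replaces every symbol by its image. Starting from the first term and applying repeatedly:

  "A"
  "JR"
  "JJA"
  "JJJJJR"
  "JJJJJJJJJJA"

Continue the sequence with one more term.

Rewriting each symbol of JJJJJJJJJJA: J→JJ, J→JJ, J→JJ, J→JJ, J→JJ, J→JJ, J→JJ, J→JJ, J→JJ, J→JJ, A→JR, which concatenates to JJ JJ JJ JJ JJ JJ JJ JJ JJ JJ JR.

JJJJJJJJJJJJJJJJJJJJJR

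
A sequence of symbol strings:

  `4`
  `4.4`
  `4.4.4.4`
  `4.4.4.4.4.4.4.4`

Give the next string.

4.4.4.4.4.4.4.4.4.4.4.4.4.4.4.4

s(k+1) = s(k)·.·s(k) — each term doubles the last with '.' between the halves.
So the next term is two copies of 4.4.4.4.4.4.4.4 with '.' between the halves.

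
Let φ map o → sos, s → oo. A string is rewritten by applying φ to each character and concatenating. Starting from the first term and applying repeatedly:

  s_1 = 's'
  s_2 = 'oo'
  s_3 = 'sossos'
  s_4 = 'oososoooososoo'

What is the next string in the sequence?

Applying the rule to each of the 14 symbols of oososoooososoo gives the pieces sos sos oo sos oo sos sos sos sos oo sos oo sos sos, which concatenate to the answer.

sossosoososoosossossossosoososoosossos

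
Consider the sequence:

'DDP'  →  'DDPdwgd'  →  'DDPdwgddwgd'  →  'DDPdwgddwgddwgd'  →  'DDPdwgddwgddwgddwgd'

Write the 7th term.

DDPdwgddwgddwgddwgddwgddwgd

Each term is the previous one with dwgd appended.
From DDPdwgddwgddwgddwgd, 2 further steps: DDPdwgddwgddwgddwgd → DDPdwgddwgddwgddwgddwgd → (answer).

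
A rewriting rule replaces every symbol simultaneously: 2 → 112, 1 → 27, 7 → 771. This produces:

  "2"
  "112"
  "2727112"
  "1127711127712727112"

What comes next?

2727112771771272727112771771271127711127712727112

φ(1127711127712727112) expands symbol-by-symbol to 27 27 112 771 771 27 27 27 112 771 771 27 112 771 112 771 27 27 112; joining the 19 pieces gives the next term.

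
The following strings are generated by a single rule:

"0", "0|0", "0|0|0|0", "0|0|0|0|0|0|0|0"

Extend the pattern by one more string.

0|0|0|0|0|0|0|0|0|0|0|0|0|0|0|0

s(k+1) = s(k)·|·s(k) — each term doubles the last with '|' between the halves.
One more doubling of 0|0|0|0|0|0|0|0 gives the answer.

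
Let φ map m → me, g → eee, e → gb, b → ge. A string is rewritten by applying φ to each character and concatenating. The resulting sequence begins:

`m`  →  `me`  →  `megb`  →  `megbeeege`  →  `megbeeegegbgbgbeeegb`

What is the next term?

Applying the rule to each of the 20 symbols of megbeeegegbgbgbeeegb gives the pieces me gb eee ge gb gb gb eee gb eee ge eee ge eee ge gb gb gb eee ge, which concatenate to the answer.

megbeeegegbgbgbeeegbeeegeeeegeeeegegbgbgbeeege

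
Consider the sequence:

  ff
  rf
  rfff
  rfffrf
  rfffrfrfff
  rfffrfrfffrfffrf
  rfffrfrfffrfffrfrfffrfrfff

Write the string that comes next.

rfffrfrfffrfffrfrfffrfrfffrfffrfrfffrfffrf

This is a Fibonacci-style word recurrence s(k) = s(k−1)·s(k−2): e.g. rf·ff = rfff.
Continuing: rfffrfrfffrfffrfrfffrfrfff · rfffrfrfffrfffrf gives term 8.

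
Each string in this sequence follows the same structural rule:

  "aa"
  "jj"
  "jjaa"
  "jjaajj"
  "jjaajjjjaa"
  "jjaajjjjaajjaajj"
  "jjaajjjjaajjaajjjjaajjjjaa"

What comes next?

This is a Fibonacci-style word recurrence s(k) = s(k−1)·s(k−2): e.g. jj·aa = jjaa.
The next term joins jjaajjjjaajjaajjjjaajjjjaa and jjaajjjjaajjaajj.

jjaajjjjaajjaajjjjaajjjjaajjaajjjjaajjaajj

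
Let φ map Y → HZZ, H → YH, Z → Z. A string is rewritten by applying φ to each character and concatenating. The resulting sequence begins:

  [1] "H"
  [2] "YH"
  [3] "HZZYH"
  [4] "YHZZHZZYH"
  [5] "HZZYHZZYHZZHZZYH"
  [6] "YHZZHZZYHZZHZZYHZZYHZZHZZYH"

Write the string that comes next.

Rewriting the 27 symbols of YHZZHZZYHZZHZZYHZZYHZZHZZYH one by one yields HZZ YH Z Z YH Z Z HZZ YH Z Z YH Z Z HZZ YH Z Z HZZ YH Z Z YH Z Z HZZ YH; concatenated:

HZZYHZZYHZZHZZYHZZYHZZHZZYHZZHZZYHZZYHZZHZZYH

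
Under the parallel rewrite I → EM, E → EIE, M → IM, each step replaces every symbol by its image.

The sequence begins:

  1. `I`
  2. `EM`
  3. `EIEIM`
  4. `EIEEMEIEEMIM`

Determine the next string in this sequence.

EIEEMEIEEIEIMEIEEMEIEEIEIMEMIM

Rewriting each symbol of EIEEMEIEEMIM: E→EIE, I→EM, E→EIE, E→EIE, M→IM, E→EIE, I→EM, E→EIE, E→EIE, M→IM, I→EM, M→IM, which concatenates to EIE EM EIE EIE IM EIE EM EIE EIE IM EM IM.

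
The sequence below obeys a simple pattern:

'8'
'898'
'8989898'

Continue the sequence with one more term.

s(k+1) = s(k)·9·s(k) — each term doubles the last with '9' between the halves.
Doubling 8989898 with '9' between the halves:

898989898989898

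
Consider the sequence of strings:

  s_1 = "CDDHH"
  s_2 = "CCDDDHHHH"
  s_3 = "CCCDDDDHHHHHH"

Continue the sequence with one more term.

The n-th term is n C's then n+1 D's then 2n H's (n = 1, 2, …).
At n = 4 the blocks have lengths 4, 5, 8.

CCCCDDDDDHHHHHHHH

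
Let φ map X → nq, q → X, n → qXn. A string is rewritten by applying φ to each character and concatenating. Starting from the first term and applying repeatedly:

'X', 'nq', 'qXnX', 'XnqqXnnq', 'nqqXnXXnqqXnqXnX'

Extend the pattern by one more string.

Replace each of the 16 characters of nqqXnXXnqqXnqXnX in place — qXn X X nq qXn nq nq qXn X X nq qXn X nq qXn nq — and concatenate.

qXnXXnqqXnnqnqqXnXXnqqXnXnqqXnnq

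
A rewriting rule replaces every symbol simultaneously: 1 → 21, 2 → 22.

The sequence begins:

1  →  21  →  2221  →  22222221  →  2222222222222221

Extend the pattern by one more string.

Replace each of the 16 characters of 2222222222222221 in place — 22 22 22 22 22 22 22 22 22 22 22 22 22 22 22 21 — and concatenate.

22222222222222222222222222222221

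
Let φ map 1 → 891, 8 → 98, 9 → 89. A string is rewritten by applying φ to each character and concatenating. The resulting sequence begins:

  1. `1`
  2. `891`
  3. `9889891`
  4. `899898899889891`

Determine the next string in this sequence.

φ(899898899889891) expands symbol-by-symbol to 98 89 89 98 89 98 98 89 89 98 98 89 98 89 891; joining the 15 pieces gives the next term.

9889899889989889899898899889891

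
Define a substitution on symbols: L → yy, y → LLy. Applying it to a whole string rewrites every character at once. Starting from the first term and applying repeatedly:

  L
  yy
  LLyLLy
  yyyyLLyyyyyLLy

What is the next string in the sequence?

Replace each of the 14 characters of yyyyLLyyyyyLLy in place — LLy LLy LLy LLy yy yy LLy LLy LLy LLy LLy yy yy LLy — and concatenate.

LLyLLyLLyLLyyyyyLLyLLyLLyLLyLLyyyyyLLy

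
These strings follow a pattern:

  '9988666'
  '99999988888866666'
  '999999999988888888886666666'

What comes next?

9999999999999988888888888888666666666

Reading off run lengths: 9 runs 2, 6, 10; 8 runs 2, 6, 10; 6 runs 3, 5, 7 — each is linear in n (n = 1, 2, …).
Setting n = 4 gives 14, 14, 9 characters in each block.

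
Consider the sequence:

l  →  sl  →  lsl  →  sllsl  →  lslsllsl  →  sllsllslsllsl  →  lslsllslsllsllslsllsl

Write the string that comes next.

sllsllslsllsllslsllslsllsllslsllsl

This is a Fibonacci-style word recurrence s(k) = s(k−2)·s(k−1): e.g. l·sl = lsl.
The next term joins sllsllslsllsl and lslsllslsllsllslsllsl.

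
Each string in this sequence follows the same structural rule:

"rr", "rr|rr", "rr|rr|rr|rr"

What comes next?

Every step duplicates the string with '|' between the halves.
Doubling rr|rr|rr|rr with '|' between the halves:

rr|rr|rr|rr|rr|rr|rr|rr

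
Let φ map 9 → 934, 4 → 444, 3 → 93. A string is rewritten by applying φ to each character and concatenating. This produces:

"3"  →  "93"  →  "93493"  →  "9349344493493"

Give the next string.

93493444934934444444449349344493493

Applying the rule to each of the 13 symbols of 9349344493493 gives the pieces 934 93 444 934 93 444 444 444 934 93 444 934 93, which concatenate to the answer.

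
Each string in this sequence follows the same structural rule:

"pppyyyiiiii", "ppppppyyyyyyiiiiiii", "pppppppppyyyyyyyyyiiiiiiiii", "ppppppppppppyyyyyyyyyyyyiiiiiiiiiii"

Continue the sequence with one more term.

Reading off run lengths: p runs 3, 6, 9, 12; y runs 3, 6, 9, 12; i runs 5, 7, 9, 11 — each is linear in n (n = 1, 2, …).
For the next term, n = 5, so the run lengths are 15, 15, 13.

pppppppppppppppyyyyyyyyyyyyyyyiiiiiiiiiiiii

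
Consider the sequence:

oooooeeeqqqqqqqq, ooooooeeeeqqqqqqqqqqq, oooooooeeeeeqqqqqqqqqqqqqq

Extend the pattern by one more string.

ooooooooeeeeeeqqqqqqqqqqqqqqqqq

Each string has the form o^{n+2} e^{n} q^{3n-1}, where the shown terms are n = 3, 4, 5.
For the next term, n = 6, so the run lengths are 8, 6, 17.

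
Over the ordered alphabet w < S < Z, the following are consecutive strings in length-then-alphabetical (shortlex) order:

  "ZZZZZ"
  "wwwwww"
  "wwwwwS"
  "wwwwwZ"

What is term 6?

Advancing 2 positions from wwwwwZ through wwwwwZ → wwwwSw reaches term 6.

wwwwSS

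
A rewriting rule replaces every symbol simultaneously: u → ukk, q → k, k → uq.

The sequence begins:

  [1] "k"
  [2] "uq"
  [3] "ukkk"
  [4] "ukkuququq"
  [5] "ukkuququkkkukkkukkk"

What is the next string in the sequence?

φ(ukkuququkkkukkkukkk) expands symbol-by-symbol to ukk uq uq ukk k ukk k ukk uq uq uq ukk uq uq uq ukk uq uq uq; joining the 19 pieces gives the next term.

ukkuququkkkukkkukkuquququkkuquququkkuququq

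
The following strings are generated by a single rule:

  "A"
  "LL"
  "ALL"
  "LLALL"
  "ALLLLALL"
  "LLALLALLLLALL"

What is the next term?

From term 3 onward, concatenate the second-to-last term with the last: A·LL = ALL, LL·ALL = LLALL, …
The next term joins ALLLLALL and LLALLALLLLALL.

ALLLLALLLLALLALLLLALL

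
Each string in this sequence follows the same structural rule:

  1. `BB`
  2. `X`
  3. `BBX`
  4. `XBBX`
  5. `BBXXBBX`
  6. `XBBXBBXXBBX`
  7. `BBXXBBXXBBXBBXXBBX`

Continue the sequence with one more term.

Each term (from the third on) is the two preceding terms concatenated in order: term 3 = BB·X = BBX.
The next term joins XBBXBBXXBBX and BBXXBBXXBBXBBXXBBX.

XBBXBBXXBBXBBXXBBXXBBXBBXXBBX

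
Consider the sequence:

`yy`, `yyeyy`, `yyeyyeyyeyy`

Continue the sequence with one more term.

s(k+1) = s(k)·e·s(k) — each term doubles the last with 'e' between the halves.
So the next term is two copies of yyeyyeyyeyy with 'e' between the halves.

yyeyyeyyeyyeyyeyyeyyeyy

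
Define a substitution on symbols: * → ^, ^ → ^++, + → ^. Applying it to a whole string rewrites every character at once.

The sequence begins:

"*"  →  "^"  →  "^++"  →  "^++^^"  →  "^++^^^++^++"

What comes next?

^++^^^++^++^++^^^++^^

Rewriting each symbol of ^++^^^++^++: ^→^++, +→^, +→^, ^→^++, ^→^++, ^→^++, +→^, +→^, ^→^++, +→^, +→^, which concatenates to ^++ ^ ^ ^++ ^++ ^++ ^ ^ ^++ ^ ^.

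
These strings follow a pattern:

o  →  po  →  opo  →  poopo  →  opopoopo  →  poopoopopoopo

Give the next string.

opopoopopoopoopopoopo

Each term (from the third on) is the two preceding terms concatenated in order: term 3 = o·po = opo.
Continuing: opopoopo · poopoopopoopo gives term 7.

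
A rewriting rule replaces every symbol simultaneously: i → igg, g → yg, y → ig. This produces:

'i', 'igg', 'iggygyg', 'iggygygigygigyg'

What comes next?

iggygygigygigygiggygigygiggygigyg

Applying the rule to each of the 15 symbols of iggygygigygigyg gives the pieces igg yg yg ig yg ig yg igg yg ig yg igg yg ig yg, which concatenate to the answer.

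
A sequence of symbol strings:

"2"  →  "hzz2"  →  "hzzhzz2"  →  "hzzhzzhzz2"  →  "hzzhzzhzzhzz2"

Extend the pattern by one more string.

The strings grow by a fixed prefix hzz each time.
Applying this once more to hzzhzzhzzhzz2:

hzzhzzhzzhzzhzz2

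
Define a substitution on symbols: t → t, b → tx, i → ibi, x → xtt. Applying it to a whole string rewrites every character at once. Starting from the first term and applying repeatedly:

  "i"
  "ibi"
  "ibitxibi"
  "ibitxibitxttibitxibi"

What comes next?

ibitxibitxttibitxibitxttttibitxibitxttibitxibi

Applying the rule to each of the 20 symbols of ibitxibitxttibitxibi gives the pieces ibi tx ibi t xtt ibi tx ibi t xtt t t ibi tx ibi t xtt ibi tx ibi, which concatenate to the answer.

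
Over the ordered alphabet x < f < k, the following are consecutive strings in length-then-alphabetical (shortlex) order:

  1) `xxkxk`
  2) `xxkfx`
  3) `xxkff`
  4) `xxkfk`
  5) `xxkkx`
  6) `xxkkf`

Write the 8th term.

xfxxx

Stepping forward 2 times from xxkkf: xxkkf → xxkkk, then the target.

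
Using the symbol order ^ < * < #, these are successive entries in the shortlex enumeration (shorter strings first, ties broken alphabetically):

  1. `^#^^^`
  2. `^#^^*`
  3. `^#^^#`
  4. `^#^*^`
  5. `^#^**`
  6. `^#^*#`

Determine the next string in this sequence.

^#^#^

Find the rightmost character of ^#^*# below #, bump it to the next letter, and reset everything to its right to ^.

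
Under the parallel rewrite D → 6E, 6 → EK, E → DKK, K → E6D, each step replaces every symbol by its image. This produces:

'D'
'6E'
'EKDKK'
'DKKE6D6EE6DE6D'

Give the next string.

Replace each of the 14 characters of DKKE6D6EE6DE6D in place — 6E E6D E6D DKK EK 6E EK DKK DKK EK 6E DKK EK 6E — and concatenate.

6EE6DE6DDKKEK6EEKDKKDKKEK6EDKKEK6E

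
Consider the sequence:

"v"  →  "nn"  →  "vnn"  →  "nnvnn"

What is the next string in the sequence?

From term 3 onward, concatenate the second-to-last term with the last: v·nn = vnn, nn·vnn = nnvnn, …
So term 5 is vnn·nnvnn.

vnnnnvnn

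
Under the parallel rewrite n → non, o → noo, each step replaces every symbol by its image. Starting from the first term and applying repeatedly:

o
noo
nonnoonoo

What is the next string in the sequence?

nonnoononnonnoonoononnoonoo

Apply φ to nonnoonoo symbol by symbol: n→non, o→noo, n→non, n→non, o→noo, o→noo, n→non, o→noo, o→noo; joined: non noo non non noo noo non noo noo.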